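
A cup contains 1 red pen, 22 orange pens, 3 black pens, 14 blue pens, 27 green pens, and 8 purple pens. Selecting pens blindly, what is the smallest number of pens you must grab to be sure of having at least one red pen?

75

The worst case draws every non-red pen first: 22 + 3 + 14 + 27 + 8 = 74.
The next draw is then forced to be red, giving 74 + 1 = 75.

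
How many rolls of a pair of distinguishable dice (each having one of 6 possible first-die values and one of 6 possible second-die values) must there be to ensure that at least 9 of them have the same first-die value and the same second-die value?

There are 6 × 6 = 36 (first-die value, second-die value) combinations acting as pigeonholes.
With 36 × 8 = 288 rolls of a pair of distinguishable dice we could place exactly 8 in each, with no (first-die value, second-die value) pair reaching 9.
One more forces some (first-die value, second-die value) pair to hold 9, so 288 + 1 = 289.

289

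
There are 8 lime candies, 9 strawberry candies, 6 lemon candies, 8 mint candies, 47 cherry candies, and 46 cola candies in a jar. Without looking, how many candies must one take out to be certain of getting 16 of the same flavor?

62

In the worst case we take at most 15 of each flavor, but all 8 lime, all 9 strawberry, all 6 lemon, and all 8 mint (fewer than 15), giving 8 + 9 + 6 + 8 + 15 + 15 = 61.
One more candy then forces some flavor to 16, so 61 + 1 = 62.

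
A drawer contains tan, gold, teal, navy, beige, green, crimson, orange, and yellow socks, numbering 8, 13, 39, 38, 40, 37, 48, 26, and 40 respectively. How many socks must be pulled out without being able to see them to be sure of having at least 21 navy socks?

The worst case draws every non-navy sock first: 8 + 13 + 39 + 40 + 37 + 48 + 26 + 40 = 251.
The next 21 draws are then forced to be navy, giving 251 + 21 = 272.

272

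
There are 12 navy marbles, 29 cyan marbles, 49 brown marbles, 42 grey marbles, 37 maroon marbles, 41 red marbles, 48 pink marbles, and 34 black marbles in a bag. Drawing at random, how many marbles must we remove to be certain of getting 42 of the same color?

In the worst case we take at most 41 of each color, but all 12 navy, all 29 cyan, all 37 maroon, and all 34 black (fewer than 41), giving 12 + 29 + 41 + 41 + 37 + 41 + 41 + 34 = 276.
One more marble then forces some color to 42, so 276 + 1 = 277.

277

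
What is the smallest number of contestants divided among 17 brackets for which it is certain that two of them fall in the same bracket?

18

There are 17 brackets acting as pigeonholes.
With 17 contestants we could place one in each, avoiding any repeat.
One more forces some class to hold 2, so 17 + 1 = 18.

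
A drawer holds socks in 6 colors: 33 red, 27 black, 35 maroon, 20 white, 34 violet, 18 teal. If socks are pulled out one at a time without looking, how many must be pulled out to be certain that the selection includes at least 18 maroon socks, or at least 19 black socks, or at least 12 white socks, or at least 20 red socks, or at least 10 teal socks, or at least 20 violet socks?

The worst case stops just short of every target: 19 red, 18 black, 17 maroon, 11 white, 19 violet, 9 teal — 19 + 18 + 17 + 11 + 19 + 9 = 93 socks.
One more sock must push some color to its target, so 93 + 1 = 94.

94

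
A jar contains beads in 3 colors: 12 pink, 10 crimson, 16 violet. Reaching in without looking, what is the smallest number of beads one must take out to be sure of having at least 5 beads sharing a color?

13

The worst case takes 4 beads of each color without reaching 5 of any: 3 × 4 = 12.
The next bead must bring some color to 5, so 12 + 1 = 13.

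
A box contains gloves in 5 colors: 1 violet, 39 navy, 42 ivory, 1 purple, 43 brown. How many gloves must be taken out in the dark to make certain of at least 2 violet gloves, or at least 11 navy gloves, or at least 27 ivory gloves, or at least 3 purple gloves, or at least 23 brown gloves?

The worst case stops just short of every target: 1 violet, 10 navy, 26 ivory, all 1 purple, 22 brown — 1 + 10 + 26 + 1 + 22 = 60 gloves.
One more glove must push some color to its target, so 60 + 1 = 61.

61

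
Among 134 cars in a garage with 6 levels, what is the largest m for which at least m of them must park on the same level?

23

The 134 cars fall into 6 levels.
If each of the 6 levels held at most 22, the total would be at most 6 × 22 = 132 < 134, a contradiction.
So at least one holds ⌈134/6⌉ = 23.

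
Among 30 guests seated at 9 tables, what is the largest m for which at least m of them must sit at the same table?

If each of the 9 tables held at most 3, the total would be at most 9 × 3 = 27 < 30, a contradiction.
So at least one holds ⌈30/9⌉ = 4.

4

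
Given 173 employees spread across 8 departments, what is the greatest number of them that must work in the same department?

22

The 173 employees fall into 8 departments.
If each of the 8 departments held at most 21, the total would be at most 8 × 21 = 168 < 173, a contradiction.
So at least one holds ⌈173/8⌉ = 22.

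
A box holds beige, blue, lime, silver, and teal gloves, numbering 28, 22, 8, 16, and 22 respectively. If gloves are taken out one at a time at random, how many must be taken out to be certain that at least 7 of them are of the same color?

The worst case takes 6 gloves of each color without reaching 7 of any: 5 × 6 = 30.
The next glove must bring some color to 7, so 30 + 1 = 31.

31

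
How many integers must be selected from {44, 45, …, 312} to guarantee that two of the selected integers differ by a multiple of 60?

Use the pigeonhole principle on residue classes: group the integers by remainder mod 60; there are 60 residue classes, each nonempty in this range.
Choosing one from each class (60 integers) avoids any shared remainder.
One more choice must repeat a class, so two differ by a multiple of 60. Hence 60 + 1 = 61.

61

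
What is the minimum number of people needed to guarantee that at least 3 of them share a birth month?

25

There are 12 months of the year acting as pigeonholes.
With 12 × 2 = 24 people we could place exactly 2 in each, with no class reaching 3.
One more forces some class to hold 3, so 24 + 1 = 25.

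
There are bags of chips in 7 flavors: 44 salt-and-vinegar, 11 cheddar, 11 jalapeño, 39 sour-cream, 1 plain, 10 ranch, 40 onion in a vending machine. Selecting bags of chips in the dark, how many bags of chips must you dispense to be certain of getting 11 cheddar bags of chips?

To avoid cheddar bags of chips as long as possible, exhaust the other 6 flavors first.
The worst case draws every non-cheddar bag of chips first: 44 + 11 + 39 + 1 + 10 + 40 = 145.
The next 11 draws are then forced to be cheddar, giving 145 + 11 = 156.

156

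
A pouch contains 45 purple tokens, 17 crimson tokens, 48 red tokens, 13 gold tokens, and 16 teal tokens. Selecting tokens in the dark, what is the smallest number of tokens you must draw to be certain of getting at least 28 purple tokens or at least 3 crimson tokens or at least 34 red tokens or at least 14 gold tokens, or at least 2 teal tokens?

The worst case stops just short of every target: 27 purple, 2 crimson, 33 red, 13 gold, 1 teal — 27 + 2 + 33 + 13 + 1 = 76 tokens.
One more token must push some color to its target, so 76 + 1 = 77.

77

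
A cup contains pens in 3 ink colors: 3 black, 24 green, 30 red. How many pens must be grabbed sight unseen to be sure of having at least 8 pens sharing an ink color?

18

In the worst case we take at most 7 of each ink color, but all 3 black (fewer than 7), giving 3 + 7 + 7 = 17.
One more pen then forces some ink color to 8, so 17 + 1 = 18.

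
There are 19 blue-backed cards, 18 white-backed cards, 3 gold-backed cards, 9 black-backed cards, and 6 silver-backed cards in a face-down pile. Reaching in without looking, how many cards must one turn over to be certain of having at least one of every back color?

53

The hardest back color to obtain is gold-backed: we could draw every other card first — 55 − 3 = 52 cards — without a single gold-backed one.
The next draw must be gold-backed, so 52 + 1 = 53.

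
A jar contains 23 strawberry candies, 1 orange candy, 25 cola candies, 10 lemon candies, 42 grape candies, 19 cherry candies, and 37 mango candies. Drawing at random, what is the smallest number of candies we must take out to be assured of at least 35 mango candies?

155

To avoid mango candies as long as possible, exhaust the other 6 flavors first.
The worst case draws every non-mango candy first: 23 + 1 + 25 + 10 + 42 + 19 = 120.
The next 35 draws are then forced to be mango, giving 120 + 35 = 155.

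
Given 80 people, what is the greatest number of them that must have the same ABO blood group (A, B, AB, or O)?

There are 4 ABO blood groups, which serve as the pigeonholes.
If each of the 4 ABO blood groups held at most 19, the total would be at most 4 × 19 = 76 < 80, a contradiction.
So at least one holds ⌈80/4⌉ = 20.

20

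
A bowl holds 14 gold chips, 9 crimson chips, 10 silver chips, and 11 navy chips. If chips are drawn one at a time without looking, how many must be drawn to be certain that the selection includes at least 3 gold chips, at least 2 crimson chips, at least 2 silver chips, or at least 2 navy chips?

6

Each of the 4 colors has its own threshold; avoid all of them simultaneously.
The worst case stops just short of every target: 2 gold, 1 crimson, 1 silver, 1 navy — 2 + 1 + 1 + 1 = 5 chips.
One more chip must push some color to its target, so 5 + 1 = 6.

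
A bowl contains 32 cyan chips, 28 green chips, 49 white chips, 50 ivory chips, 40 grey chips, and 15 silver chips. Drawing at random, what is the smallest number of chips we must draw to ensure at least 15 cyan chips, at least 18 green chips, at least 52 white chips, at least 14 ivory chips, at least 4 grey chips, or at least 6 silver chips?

Each of the 6 colors has its own threshold; avoid all of them simultaneously.
The worst case stops just short of every target: 14 cyan, 17 green, all 49 white, 13 ivory, 3 grey, 5 silver — 14 + 17 + 49 + 13 + 3 + 5 = 101 chips.
One more chip must push some color to its target, so 101 + 1 = 102.

102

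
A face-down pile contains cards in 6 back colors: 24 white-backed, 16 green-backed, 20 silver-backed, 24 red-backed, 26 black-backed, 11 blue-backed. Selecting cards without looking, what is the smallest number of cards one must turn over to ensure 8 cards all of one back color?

The worst case takes 7 cards of each back color without reaching 8 of any: 6 × 7 = 42.
The next card must bring some back color to 8, so 42 + 1 = 43.

43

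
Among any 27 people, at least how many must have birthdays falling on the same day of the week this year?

If each of the 7 days of the week held at most 3, the total would be at most 7 × 3 = 21 < 27, a contradiction.
So at least one holds ⌈27/7⌉ = 4.

4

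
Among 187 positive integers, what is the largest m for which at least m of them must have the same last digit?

The 187 positive integers fall into 10 possible last digits.
If each of the 10 possible last digits held at most 18, the total would be at most 10 × 18 = 180 < 187, a contradiction.
So at least one holds ⌈187/10⌉ = 19.

19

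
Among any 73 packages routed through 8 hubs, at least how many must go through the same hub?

10

The 73 packages fall into 8 hubs.
If each of the 8 hubs held at most 9, the total would be at most 8 × 9 = 72 < 73, a contradiction.
So at least one holds ⌈73/8⌉ = 10.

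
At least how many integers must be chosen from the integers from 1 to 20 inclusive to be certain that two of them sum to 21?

Partition {1, …, 20} into 10 pairs: {1,20}, {2,19}, …, {10,11}.
Choosing 10 integers — say the integers 1 through 10 — takes one from each pair and avoids the property.
Choosing 11 forces two into the same pair by pigeonhole, and those sum to 21. So 11.

11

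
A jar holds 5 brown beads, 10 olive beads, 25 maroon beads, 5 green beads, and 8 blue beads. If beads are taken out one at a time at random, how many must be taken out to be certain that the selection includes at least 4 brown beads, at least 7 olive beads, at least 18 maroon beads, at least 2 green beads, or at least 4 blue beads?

31

Each of the 5 colors has its own threshold; avoid all of them simultaneously.
The worst case stops just short of every target: 3 brown, 6 olive, 17 maroon, 1 green, 3 blue — 3 + 6 + 17 + 1 + 3 = 30 beads.
One more bead must push some color to its target, so 30 + 1 = 31.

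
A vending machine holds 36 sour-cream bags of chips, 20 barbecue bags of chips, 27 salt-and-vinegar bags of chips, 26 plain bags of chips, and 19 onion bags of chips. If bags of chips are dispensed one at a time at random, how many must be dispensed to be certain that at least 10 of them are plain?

The worst case draws every non-plain bag of chips first: 36 + 20 + 27 + 19 = 102.
The next 10 draws are then forced to be plain, giving 102 + 10 = 112.

112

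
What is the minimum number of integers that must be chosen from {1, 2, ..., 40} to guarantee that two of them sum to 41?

21

Partition {1, …, 40} into 20 pairs: {1,40}, {2,39}, …, {20,21}.
Choosing 20 integers — say the integers 1 through 20 — takes one from each pair and avoids the property.
Choosing 21 forces two into the same pair by pigeonhole, and those sum to 41. So 21.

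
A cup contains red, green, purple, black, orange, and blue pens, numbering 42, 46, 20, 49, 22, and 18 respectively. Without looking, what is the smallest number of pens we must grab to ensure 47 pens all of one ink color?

In the worst case we take at most 46 of each ink color, but all 42 red, all 20 purple, all 22 orange, and all 18 blue (fewer than 46), giving 42 + 46 + 20 + 46 + 22 + 18 = 194.
One more pen then forces some ink color to 47, so 194 + 1 = 195.

195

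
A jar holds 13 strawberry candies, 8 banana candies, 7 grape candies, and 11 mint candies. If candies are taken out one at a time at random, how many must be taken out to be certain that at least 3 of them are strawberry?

To avoid strawberry candies as long as possible, exhaust the other 3 flavors first.
The worst case draws every non-strawberry candy first: 8 + 7 + 11 = 26.
The next 3 draws are then forced to be strawberry, giving 26 + 3 = 29.

29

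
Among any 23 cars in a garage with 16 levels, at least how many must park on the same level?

2

If each of the 16 levels held at most 1, the total would be at most 16 × 1 = 16 < 23, a contradiction.
So at least one holds ⌈23/16⌉ = 2.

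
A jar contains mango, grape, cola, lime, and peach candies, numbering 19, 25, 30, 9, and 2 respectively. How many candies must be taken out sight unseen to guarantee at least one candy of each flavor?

84

The hardest flavor to obtain is peach: we could draw every other candy first — 85 − 2 = 83 candies — without a single peach one.
The next draw must be peach, so 83 + 1 = 84.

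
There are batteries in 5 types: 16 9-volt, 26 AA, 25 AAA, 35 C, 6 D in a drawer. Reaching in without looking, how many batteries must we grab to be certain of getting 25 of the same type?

95

In the worst case we take at most 24 of each type, but all 16 9-volt and all 6 D (fewer than 24), giving 16 + 24 + 24 + 24 + 6 = 94.
One more battery then forces some type to 25, so 94 + 1 = 95.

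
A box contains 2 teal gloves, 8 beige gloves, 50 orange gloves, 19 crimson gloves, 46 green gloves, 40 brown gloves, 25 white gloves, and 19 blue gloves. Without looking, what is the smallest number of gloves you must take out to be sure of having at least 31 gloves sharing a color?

In the worst case we take at most 30 of each color, but all 2 teal, all 8 beige, all 19 crimson, all 25 white, and all 19 blue (fewer than 30), giving 2 + 8 + 30 + 19 + 30 + 30 + 25 + 19 = 163.
One more glove then forces some color to 31, so 163 + 1 = 164.

164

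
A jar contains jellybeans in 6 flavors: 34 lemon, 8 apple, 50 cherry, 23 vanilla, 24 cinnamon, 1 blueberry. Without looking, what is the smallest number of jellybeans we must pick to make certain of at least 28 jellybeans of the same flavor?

111

In the worst case we take at most 27 of each flavor, but all 8 apple, all 23 vanilla, all 24 cinnamon, and all 1 blueberry (fewer than 27), giving 27 + 8 + 27 + 23 + 24 + 1 = 110.
One more jellybean then forces some flavor to 28, so 110 + 1 = 111.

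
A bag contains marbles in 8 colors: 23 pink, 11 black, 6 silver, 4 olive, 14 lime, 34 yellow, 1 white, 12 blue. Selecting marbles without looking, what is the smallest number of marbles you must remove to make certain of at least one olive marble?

To avoid olive marbles as long as possible, exhaust the other 7 colors first.
The worst case draws every non-olive marble first: 23 + 11 + 6 + 14 + 34 + 1 + 12 = 101.
The next draw is then forced to be olive, giving 101 + 1 = 102.

102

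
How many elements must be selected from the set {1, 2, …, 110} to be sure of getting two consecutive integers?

56

Partition {1, …, 110} into 55 pairs: {1,2}, {3,4}, …, {109,110}.
Choosing 55 integers — say the 55 even numbers 2, 4, …, 110 — takes one from each pair and avoids the property.
Choosing 56 forces two into the same pair by pigeonhole, and those are consecutive. So 56.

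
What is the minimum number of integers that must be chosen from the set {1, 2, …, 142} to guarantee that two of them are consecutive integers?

Partition {1, …, 142} into 71 pairs: {1,2}, {3,4}, …, {141,142}.
Choosing 71 integers — say the 71 even numbers 2, 4, …, 142 — takes one from each pair and avoids the property.
Choosing 72 forces two into the same pair by pigeonhole, and those are consecutive. So 72.

72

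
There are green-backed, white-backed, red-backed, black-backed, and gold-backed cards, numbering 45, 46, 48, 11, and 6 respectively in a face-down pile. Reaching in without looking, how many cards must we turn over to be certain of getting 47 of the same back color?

155

In the worst case we take at most 46 of each back color, but all 45 green-backed, all 11 black-backed, and all 6 gold-backed (fewer than 46), giving 45 + 46 + 46 + 11 + 6 = 154.
One more card then forces some back color to 47, so 154 + 1 = 155.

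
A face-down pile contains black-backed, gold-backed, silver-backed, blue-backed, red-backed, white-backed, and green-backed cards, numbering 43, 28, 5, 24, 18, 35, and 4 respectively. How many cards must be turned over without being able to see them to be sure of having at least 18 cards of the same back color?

Treat the 7 back colors as pigeonholes.
In the worst case we take at most 17 of each back color, but all 5 silver-backed and all 4 green-backed (fewer than 17), giving 17 + 17 + 5 + 17 + 17 + 17 + 4 = 94.
One more card then forces some back color to 18, so 94 + 1 = 95.

95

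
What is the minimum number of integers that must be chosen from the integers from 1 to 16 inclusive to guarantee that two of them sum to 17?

Partition {1, …, 16} into 8 pairs: {1,16}, {2,15}, …, {8,9}.
Choosing 8 integers — say the integers 1 through 8 — takes one from each pair and avoids the property.
Choosing 9 forces two into the same pair by pigeonhole, and those sum to 17. So 9.

9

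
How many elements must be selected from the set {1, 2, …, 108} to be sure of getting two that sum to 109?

Partition {1, …, 108} into 54 pairs: {1,108}, {2,107}, …, {54,55}.
Choosing 54 integers — say the integers 1 through 54 — takes one from each pair and avoids the property.
Choosing 55 forces two into the same pair by pigeonhole, and those sum to 109. So 55.

55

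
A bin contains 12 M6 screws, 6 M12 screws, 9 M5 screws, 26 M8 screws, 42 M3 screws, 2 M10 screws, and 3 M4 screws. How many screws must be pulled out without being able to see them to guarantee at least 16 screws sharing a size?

63

In the worst case we take at most 15 of each size, but all 12 M6, all 6 M12, all 9 M5, all 2 M10, and all 3 M4 (fewer than 15), giving 12 + 6 + 9 + 15 + 15 + 2 + 3 = 62.
One more screw then forces some size to 16, so 62 + 1 = 63.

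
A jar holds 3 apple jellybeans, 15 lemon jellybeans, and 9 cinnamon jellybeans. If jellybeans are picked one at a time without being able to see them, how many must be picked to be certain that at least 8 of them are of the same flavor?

18

Treat the 3 flavors as pigeonholes.
In the worst case we take at most 7 of each flavor, but all 3 apple (fewer than 7), giving 3 + 7 + 7 = 17.
One more jellybean then forces some flavor to 8, so 17 + 1 = 18.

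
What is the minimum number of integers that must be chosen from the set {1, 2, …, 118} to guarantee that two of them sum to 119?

60

Partition {1, …, 118} into 59 pairs: {1,118}, {2,117}, …, {59,60}.
Choosing 59 integers — say the integers 1 through 59 — takes one from each pair and avoids the property.
Choosing 60 forces two into the same pair by pigeonhole, and those sum to 119. So 60.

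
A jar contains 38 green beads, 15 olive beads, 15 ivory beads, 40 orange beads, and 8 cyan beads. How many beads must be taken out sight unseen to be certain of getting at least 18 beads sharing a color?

73

Treat the 5 colors as pigeonholes.
In the worst case we take at most 17 of each color, but all 15 olive, all 15 ivory, and all 8 cyan (fewer than 17), giving 17 + 15 + 15 + 17 + 8 = 72.
One more bead then forces some color to 18, so 72 + 1 = 73.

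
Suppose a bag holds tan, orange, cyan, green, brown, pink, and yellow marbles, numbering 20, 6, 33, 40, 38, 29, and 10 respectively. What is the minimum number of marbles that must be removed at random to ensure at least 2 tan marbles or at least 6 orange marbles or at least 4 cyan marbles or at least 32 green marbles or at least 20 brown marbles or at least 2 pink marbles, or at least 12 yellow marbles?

71

The worst case stops just short of every target: 1 tan, 5 orange, 3 cyan, 31 green, 19 brown, 1 pink, all 10 yellow — 1 + 5 + 3 + 31 + 19 + 1 + 10 = 70 marbles.
One more marble must push some color to its target, so 70 + 1 = 71.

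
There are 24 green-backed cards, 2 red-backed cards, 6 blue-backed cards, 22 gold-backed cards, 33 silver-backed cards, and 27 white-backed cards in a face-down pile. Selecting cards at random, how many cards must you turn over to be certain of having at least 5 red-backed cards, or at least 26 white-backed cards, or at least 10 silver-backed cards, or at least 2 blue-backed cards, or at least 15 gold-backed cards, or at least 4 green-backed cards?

55

The worst case stops just short of every target: 3 green-backed, all 2 red-backed, 1 blue-backed, 14 gold-backed, 9 silver-backed, 25 white-backed — 3 + 2 + 1 + 14 + 9 + 25 = 54 cards.
One more card must push some back color to its target, so 54 + 1 = 55.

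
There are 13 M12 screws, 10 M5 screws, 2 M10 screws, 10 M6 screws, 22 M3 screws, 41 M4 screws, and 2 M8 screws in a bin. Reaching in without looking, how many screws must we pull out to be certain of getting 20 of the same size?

76

In the worst case we take at most 19 of each size, but all 13 M12, all 10 M5, all 2 M10, all 10 M6, and all 2 M8 (fewer than 19), giving 13 + 10 + 2 + 10 + 19 + 19 + 2 = 75.
One more screw then forces some size to 20, so 75 + 1 = 76.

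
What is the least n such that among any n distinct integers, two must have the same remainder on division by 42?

Use the pigeonhole principle on residue classes: two integers differ by a multiple of 42 exactly when they share a remainder mod 42.
There are 42 residue classes mod 42, so 42 integers can all lie in distinct classes.
One more integer must repeat a residue, giving a difference divisible by 42. So n = 42 + 1 = 43.

43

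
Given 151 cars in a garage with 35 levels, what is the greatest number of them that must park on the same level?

The 151 cars fall into 35 levels.
If each of the 35 levels held at most 4, the total would be at most 35 × 4 = 140 < 151, a contradiction.
So at least one holds ⌈151/35⌉ = 5.

5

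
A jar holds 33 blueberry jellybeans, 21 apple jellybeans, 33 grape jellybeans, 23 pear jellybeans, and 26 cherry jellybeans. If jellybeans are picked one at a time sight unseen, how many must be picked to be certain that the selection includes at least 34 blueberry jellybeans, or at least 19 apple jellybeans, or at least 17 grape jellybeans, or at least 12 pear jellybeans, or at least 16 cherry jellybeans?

94

Each of the 5 flavors has its own threshold; avoid all of them simultaneously.
The worst case stops just short of every target: 33 blueberry, 18 apple, 16 grape, 11 pear, 15 cherry — 33 + 18 + 16 + 11 + 15 = 93 jellybeans.
One more jellybean must push some flavor to its target, so 93 + 1 = 94.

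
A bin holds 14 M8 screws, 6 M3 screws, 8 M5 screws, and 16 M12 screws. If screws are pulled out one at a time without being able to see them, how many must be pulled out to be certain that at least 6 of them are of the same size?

21

Treat the 4 sizes as pigeonholes.
The worst case takes 5 screws of each size without reaching 6 of any: 4 × 5 = 20.
The next screw must bring some size to 6, so 20 + 1 = 21.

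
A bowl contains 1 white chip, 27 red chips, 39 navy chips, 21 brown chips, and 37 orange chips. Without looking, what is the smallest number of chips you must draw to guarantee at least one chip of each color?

The hardest color to obtain is white: we could draw every other chip first — 125 − 1 = 124 chips — without a single white one.
The next draw must be white, so 124 + 1 = 125.

125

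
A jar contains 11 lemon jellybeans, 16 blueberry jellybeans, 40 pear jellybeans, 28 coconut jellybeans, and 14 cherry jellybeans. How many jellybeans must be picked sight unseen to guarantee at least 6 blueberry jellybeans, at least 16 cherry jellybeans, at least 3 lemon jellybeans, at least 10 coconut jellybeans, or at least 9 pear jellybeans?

39

Each of the 5 flavors has its own threshold; avoid all of them simultaneously.
The worst case stops just short of every target: 2 lemon, 5 blueberry, 8 pear, 9 coconut, all 14 cherry — 2 + 5 + 8 + 9 + 14 = 38 jellybeans.
One more jellybean must push some flavor to its target, so 38 + 1 = 39.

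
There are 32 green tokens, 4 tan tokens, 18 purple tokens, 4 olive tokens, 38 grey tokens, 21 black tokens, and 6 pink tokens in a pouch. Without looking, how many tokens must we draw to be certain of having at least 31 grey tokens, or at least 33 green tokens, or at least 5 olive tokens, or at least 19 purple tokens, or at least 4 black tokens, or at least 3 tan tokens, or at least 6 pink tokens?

95

Each of the 7 colors has its own threshold; avoid all of them simultaneously.
The worst case stops just short of every target: 32 green, 2 tan, 18 purple, 4 olive, 30 grey, 3 black, 5 pink — 32 + 2 + 18 + 4 + 30 + 3 + 5 = 94 tokens.
One more token must push some color to its target, so 94 + 1 = 95.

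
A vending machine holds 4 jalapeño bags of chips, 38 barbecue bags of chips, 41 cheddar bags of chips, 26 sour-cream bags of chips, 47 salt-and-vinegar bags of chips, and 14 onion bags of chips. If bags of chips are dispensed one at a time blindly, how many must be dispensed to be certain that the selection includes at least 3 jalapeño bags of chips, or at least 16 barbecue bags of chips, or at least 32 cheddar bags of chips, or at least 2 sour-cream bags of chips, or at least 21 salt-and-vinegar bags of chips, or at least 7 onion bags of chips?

76

The worst case stops just short of every target: 2 jalapeño, 15 barbecue, 31 cheddar, 1 sour-cream, 20 salt-and-vinegar, 6 onion — 2 + 15 + 31 + 1 + 20 + 6 = 75 bags of chips.
One more bag of chips must push some flavor to its target, so 75 + 1 = 76.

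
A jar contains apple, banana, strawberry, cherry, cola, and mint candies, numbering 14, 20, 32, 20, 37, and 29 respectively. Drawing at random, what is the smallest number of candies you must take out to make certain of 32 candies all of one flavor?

In the worst case we take at most 31 of each flavor, but all 14 apple, all 20 banana, all 20 cherry, and all 29 mint (fewer than 31), giving 14 + 20 + 31 + 20 + 31 + 29 = 145.
One more candy then forces some flavor to 32, so 145 + 1 = 146.

146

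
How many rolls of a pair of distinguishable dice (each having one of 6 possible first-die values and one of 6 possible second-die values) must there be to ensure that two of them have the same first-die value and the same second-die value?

There are 6 × 6 = 36 (first-die value, second-die value) combinations acting as pigeonholes.
With 36 rolls of a pair of distinguishable dice we could place one in each, avoiding any repeat.
One more forces some (first-die value, second-die value) pair to hold 2, so 36 + 1 = 37.

37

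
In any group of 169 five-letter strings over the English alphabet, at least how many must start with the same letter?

The 169 five-letter strings over the English alphabet fall into 26 possible first letters.
If each of the 26 possible first letters held at most 6, the total would be at most 26 × 6 = 156 < 169, a contradiction.
So at least one holds ⌈169/26⌉ = 7.

7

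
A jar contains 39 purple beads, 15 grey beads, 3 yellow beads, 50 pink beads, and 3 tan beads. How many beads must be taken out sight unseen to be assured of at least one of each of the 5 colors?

108

The hardest color to obtain is yellow: we could draw every other bead first — 110 − 3 = 107 beads — without a single yellow one.
The next draw must be yellow, so 107 + 1 = 108.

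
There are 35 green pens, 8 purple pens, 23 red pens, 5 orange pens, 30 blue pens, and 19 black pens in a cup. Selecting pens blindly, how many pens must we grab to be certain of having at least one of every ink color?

116

The hardest ink color to obtain is orange: we could draw every other pen first — 120 − 5 = 115 pens — without a single orange one.
The next draw must be orange, so 115 + 1 = 116.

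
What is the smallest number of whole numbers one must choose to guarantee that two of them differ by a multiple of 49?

Two integers differ by a multiple of 49 exactly when they share a remainder mod 49.
There are 49 residue classes mod 49, so 49 integers can all lie in distinct classes.
One more integer must repeat a residue, giving a difference divisible by 49. So n = 49 + 1 = 50.

50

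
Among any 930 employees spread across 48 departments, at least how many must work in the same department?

20

If each of the 48 departments held at most 19, the total would be at most 48 × 19 = 912 < 930, a contradiction.
So at least one holds ⌈930/48⌉ = 20.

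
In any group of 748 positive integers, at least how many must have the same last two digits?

The 748 positive integers fall into 100 possible two-digit endings.
If each of the 100 possible two-digit endings held at most 7, the total would be at most 100 × 7 = 700 < 748, a contradiction.
So at least one holds ⌈748/100⌉ = 8.

8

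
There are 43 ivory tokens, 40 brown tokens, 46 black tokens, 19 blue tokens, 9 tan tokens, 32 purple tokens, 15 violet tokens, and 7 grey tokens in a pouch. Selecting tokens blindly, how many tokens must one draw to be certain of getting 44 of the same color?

Treat the 8 colors as pigeonholes.
In the worst case we take at most 43 of each color, but all 40 brown, all 19 blue, all 9 tan, all 32 purple, all 15 violet, and all 7 grey (fewer than 43), giving 43 + 40 + 43 + 19 + 9 + 32 + 15 + 7 = 208.
One more token then forces some color to 44, so 208 + 1 = 209.

209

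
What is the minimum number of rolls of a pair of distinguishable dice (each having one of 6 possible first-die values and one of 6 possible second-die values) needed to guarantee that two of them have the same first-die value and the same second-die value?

37

There are 6 × 6 = 36 (first-die value, second-die value) combinations acting as pigeonholes.
With 36 rolls of a pair of distinguishable dice we could place one in each, avoiding any repeat.
One more forces some (first-die value, second-die value) pair to hold 2, so 36 + 1 = 37.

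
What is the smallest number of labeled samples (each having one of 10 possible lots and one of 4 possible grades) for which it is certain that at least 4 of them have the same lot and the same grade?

121

There are 10 × 4 = 40 (lot, grade) combinations acting as pigeonholes.
With 40 × 3 = 120 labeled samples we could place exactly 3 in each, with no (lot, grade) pair reaching 4.
One more forces some (lot, grade) pair to hold 4, so 120 + 1 = 121.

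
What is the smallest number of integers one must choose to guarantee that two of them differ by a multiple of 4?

Two integers differ by a multiple of 4 exactly when they share a remainder mod 4.
There are 4 residue classes mod 4, so 4 integers can all lie in distinct classes.
One more integer must repeat a residue, giving a difference divisible by 4. So n = 4 + 1 = 5.

5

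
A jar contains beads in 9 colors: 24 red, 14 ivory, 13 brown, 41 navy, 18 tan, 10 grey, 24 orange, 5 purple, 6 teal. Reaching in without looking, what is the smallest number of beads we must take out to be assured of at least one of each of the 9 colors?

The hardest color to obtain is purple: we could draw every other bead first — 155 − 5 = 150 beads — without a single purple one.
The next draw must be purple, so 150 + 1 = 151.

151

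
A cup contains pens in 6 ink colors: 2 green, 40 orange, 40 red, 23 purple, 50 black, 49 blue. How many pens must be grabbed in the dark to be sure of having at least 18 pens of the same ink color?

88

In the worst case we take at most 17 of each ink color, but all 2 green (fewer than 17), giving 2 + 17 + 17 + 17 + 17 + 17 = 87.
One more pen then forces some ink color to 18, so 87 + 1 = 88.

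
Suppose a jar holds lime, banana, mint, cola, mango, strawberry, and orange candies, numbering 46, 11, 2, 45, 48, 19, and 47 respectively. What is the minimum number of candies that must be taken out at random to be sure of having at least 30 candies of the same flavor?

Treat the 7 flavors as pigeonholes.
In the worst case we take at most 29 of each flavor, but all 11 banana, all 2 mint, and all 19 strawberry (fewer than 29), giving 29 + 11 + 2 + 29 + 29 + 19 + 29 = 148.
One more candy then forces some flavor to 30, so 148 + 1 = 149.

149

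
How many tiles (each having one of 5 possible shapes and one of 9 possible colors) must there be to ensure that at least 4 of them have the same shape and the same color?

136

There are 5 × 9 = 45 (shape, color) combinations acting as pigeonholes.
With 45 × 3 = 135 tiles we could place exactly 3 in each, with no (shape, color) pair reaching 4.
One more forces some (shape, color) pair to hold 4, so 135 + 1 = 136.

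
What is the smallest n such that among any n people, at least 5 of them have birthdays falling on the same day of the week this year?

29

There are 7 days of the week acting as pigeonholes.
With 7 × 4 = 28 people we could place exactly 4 in each, with no class reaching 5.
One more forces some class to hold 5, so 28 + 1 = 29.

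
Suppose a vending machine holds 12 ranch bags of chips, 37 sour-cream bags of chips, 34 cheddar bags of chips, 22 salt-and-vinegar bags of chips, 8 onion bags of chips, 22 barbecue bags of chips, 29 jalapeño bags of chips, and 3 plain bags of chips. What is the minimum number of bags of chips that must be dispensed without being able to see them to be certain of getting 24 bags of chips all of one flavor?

In the worst case we take at most 23 of each flavor, but all 12 ranch, all 22 salt-and-vinegar, all 8 onion, all 22 barbecue, and all 3 plain (fewer than 23), giving 12 + 23 + 23 + 22 + 8 + 22 + 23 + 3 = 136.
One more bag of chips then forces some flavor to 24, so 136 + 1 = 137.

137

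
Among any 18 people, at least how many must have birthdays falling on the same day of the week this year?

3

The 18 people fall into 7 days of the week.
If each of the 7 days of the week held at most 2, the total would be at most 7 × 2 = 14 < 18, a contradiction.
So at least one holds ⌈18/7⌉ = 3.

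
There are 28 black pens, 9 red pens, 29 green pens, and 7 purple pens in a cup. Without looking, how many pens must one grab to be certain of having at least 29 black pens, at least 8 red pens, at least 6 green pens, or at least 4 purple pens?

Each of the 4 ink colors has its own threshold; avoid all of them simultaneously.
The worst case stops just short of every target: 28 black, 7 red, 5 green, 3 purple — 28 + 7 + 5 + 3 = 43 pens.
One more pen must push some ink color to its target, so 43 + 1 = 44.

44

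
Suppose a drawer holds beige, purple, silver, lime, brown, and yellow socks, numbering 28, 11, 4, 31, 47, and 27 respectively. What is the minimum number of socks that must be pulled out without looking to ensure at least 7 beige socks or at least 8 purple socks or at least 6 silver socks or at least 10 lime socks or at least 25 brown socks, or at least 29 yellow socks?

The worst case stops just short of every target: 6 beige, 7 purple, all 4 silver, 9 lime, 24 brown, all 27 yellow — 6 + 7 + 4 + 9 + 24 + 27 = 77 socks.
One more sock must push some color to its target, so 77 + 1 = 78.

78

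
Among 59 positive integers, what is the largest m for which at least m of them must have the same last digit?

6

If each of the 10 possible last digits held at most 5, the total would be at most 10 × 5 = 50 < 59, a contradiction.
So at least one holds ⌈59/10⌉ = 6.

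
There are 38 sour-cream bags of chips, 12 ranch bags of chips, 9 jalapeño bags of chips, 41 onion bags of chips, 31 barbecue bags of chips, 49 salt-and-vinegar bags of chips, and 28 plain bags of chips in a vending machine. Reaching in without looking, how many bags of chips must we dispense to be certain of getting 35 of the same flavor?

In the worst case we take at most 34 of each flavor, but all 12 ranch, all 9 jalapeño, all 31 barbecue, and all 28 plain (fewer than 34), giving 34 + 12 + 9 + 34 + 31 + 34 + 28 = 182.
One more bag of chips then forces some flavor to 35, so 182 + 1 = 183.

183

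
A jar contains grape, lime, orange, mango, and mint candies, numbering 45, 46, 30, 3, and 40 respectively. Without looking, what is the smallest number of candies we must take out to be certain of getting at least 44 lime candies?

To avoid lime candies as long as possible, exhaust the other 4 flavors first.
The worst case draws every non-lime candy first: 45 + 30 + 3 + 40 = 118.
The next 44 draws are then forced to be lime, giving 118 + 44 = 162.

162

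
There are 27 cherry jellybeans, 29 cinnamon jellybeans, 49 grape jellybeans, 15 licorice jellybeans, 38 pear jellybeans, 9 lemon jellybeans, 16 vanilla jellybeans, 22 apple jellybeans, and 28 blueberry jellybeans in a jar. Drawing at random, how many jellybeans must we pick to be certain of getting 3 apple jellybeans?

214

The worst case draws every non-apple jellybean first: 27 + 29 + 49 + 15 + 38 + 9 + 16 + 28 = 211.
The next 3 draws are then forced to be apple, giving 211 + 3 = 214.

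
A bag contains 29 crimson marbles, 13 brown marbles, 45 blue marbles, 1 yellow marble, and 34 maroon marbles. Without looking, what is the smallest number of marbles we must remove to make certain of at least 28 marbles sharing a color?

96

Treat the 5 colors as pigeonholes.
In the worst case we take at most 27 of each color, but all 13 brown and all 1 yellow (fewer than 27), giving 27 + 13 + 27 + 1 + 27 = 95.
One more marble then forces some color to 28, so 95 + 1 = 96.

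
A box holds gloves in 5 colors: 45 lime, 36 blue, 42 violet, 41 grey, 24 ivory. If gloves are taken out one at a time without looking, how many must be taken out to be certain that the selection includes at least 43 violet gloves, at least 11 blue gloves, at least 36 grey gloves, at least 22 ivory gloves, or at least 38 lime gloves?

The worst case stops just short of every target: 37 lime, 10 blue, 42 violet, 35 grey, 21 ivory — 37 + 10 + 42 + 35 + 21 = 145 gloves.
One more glove must push some color to its target, so 145 + 1 = 146.

146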